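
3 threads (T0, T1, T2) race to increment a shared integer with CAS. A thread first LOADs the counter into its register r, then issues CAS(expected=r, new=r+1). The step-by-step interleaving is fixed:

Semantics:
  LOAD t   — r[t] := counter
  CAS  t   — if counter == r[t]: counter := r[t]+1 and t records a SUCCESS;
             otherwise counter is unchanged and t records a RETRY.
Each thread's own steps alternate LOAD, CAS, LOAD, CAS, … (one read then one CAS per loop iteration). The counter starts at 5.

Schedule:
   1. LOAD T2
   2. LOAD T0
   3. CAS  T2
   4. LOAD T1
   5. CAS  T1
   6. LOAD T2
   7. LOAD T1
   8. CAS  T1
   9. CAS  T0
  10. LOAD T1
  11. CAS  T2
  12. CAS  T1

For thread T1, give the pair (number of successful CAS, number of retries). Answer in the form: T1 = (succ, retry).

T1 = (3, 0)

1. LOAD T2 → mem=5 r[T2]=5 [LOAD]
2. LOAD T0 → mem=5 r[T0]=5 [LOAD]
3. CAS T2 → mem=6 r[T2]=5 [OK]
4. LOAD T1 → mem=6 r[T1]=6 [LOAD]
5. CAS T1 → mem=7 r[T1]=6 [OK]
6. LOAD T2 → mem=7 r[T2]=7 [LOAD]
7. LOAD T1 → mem=7 r[T1]=7 [LOAD]
8. CAS T1 → mem=8 r[T1]=7 [OK]
9. CAS T0 → mem=8 r[T0]=5 [RETRY]
10. LOAD T1 → mem=8 r[T1]=8 [LOAD]
11. CAS T2 → mem=8 r[T2]=7 [RETRY]
12. CAS T1 → mem=9 r[T1]=8 [OK]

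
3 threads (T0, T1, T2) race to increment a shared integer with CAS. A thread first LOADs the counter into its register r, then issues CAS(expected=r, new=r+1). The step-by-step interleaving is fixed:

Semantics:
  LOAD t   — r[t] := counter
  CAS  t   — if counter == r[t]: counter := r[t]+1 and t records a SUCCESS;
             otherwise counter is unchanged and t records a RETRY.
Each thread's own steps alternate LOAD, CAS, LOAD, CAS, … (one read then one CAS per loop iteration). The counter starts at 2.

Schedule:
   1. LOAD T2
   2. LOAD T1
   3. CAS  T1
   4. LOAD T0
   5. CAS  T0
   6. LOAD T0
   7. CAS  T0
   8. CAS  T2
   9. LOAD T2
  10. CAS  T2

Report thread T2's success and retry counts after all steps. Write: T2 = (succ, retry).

step 1: T2 LOAD ⇒ load; ctr=2 reg=2
step 2: T1 LOAD ⇒ load; ctr=2 reg=2
step 3: T1 CAS ⇒ ok; ctr=3 reg=2
step 4: T0 LOAD ⇒ load; ctr=3 reg=3
step 5: T0 CAS ⇒ ok; ctr=4 reg=3
step 6: T0 LOAD ⇒ load; ctr=4 reg=4
step 7: T0 CAS ⇒ ok; ctr=5 reg=4
step 8: T2 CAS ⇒ retry; ctr=5 reg=2
step 9: T2 LOAD ⇒ load; ctr=5 reg=5
step 10: T2 CAS ⇒ ok; ctr=6 reg=5

T2 = (1, 1)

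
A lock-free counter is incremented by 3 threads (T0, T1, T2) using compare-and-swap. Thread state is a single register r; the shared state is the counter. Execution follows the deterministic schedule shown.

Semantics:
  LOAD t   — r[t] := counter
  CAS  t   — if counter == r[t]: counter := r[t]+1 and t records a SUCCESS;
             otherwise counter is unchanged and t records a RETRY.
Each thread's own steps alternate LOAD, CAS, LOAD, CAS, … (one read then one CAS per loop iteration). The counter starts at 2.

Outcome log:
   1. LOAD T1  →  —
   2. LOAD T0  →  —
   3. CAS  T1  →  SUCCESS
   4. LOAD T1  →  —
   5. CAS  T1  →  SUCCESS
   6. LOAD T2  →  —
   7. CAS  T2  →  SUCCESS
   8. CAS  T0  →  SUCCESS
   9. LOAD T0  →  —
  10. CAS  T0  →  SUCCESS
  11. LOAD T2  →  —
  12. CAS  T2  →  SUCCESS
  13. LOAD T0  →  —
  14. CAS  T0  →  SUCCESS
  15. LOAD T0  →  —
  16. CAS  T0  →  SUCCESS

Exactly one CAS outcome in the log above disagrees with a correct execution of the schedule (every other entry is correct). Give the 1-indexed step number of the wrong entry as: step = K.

step = 8

Re-executing:
step 1: T1 LOAD ⇒ load; ctr=2 reg=2
step 2: T0 LOAD ⇒ load; ctr=2 reg=2
step 3: T1 CAS ⇒ ok; ctr=3 reg=2
step 4: T1 LOAD ⇒ load; ctr=3 reg=3
step 5: T1 CAS ⇒ ok; ctr=4 reg=3
step 6: T2 LOAD ⇒ load; ctr=4 reg=4
step 7: T2 CAS ⇒ ok; ctr=5 reg=4
step 8: T0 CAS ⇒ retry; ctr=5 reg=2
step 9: T0 LOAD ⇒ load; ctr=5 reg=5
step 10: T0 CAS ⇒ ok; ctr=6 reg=5
step 11: T2 LOAD ⇒ load; ctr=6 reg=6
step 12: T2 CAS ⇒ ok; ctr=7 reg=6
step 13: T0 LOAD ⇒ load; ctr=7 reg=7
step 14: T0 CAS ⇒ ok; ctr=8 reg=7
step 15: T0 LOAD ⇒ load; ctr=8 reg=8
step 16: T0 CAS ⇒ ok; ctr=9 reg=8
Flip is step 8.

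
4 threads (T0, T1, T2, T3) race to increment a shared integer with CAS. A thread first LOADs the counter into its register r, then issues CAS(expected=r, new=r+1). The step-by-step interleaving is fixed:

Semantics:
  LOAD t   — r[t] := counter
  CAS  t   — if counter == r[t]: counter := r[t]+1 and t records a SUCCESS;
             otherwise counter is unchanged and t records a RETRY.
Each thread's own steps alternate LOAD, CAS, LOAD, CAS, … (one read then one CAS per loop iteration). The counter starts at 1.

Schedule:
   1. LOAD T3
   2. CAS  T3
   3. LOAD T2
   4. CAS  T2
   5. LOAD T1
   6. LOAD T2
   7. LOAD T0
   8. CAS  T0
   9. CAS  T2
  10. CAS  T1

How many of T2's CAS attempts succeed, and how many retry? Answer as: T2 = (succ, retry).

T2 = (1, 1)

1. LOAD T3 → mem=1 r[T3]=1 [LOAD]
2. CAS T3 → mem=2 r[T3]=1 [OK]
3. LOAD T2 → mem=2 r[T2]=2 [LOAD]
4. CAS T2 → mem=3 r[T2]=2 [OK]
5. LOAD T1 → mem=3 r[T1]=3 [LOAD]
6. LOAD T2 → mem=3 r[T2]=3 [LOAD]
7. LOAD T0 → mem=3 r[T0]=3 [LOAD]
8. CAS T0 → mem=4 r[T0]=3 [OK]
9. CAS T2 → mem=4 r[T2]=3 [RETRY]
10. CAS T1 → mem=4 r[T1]=3 [RETRY]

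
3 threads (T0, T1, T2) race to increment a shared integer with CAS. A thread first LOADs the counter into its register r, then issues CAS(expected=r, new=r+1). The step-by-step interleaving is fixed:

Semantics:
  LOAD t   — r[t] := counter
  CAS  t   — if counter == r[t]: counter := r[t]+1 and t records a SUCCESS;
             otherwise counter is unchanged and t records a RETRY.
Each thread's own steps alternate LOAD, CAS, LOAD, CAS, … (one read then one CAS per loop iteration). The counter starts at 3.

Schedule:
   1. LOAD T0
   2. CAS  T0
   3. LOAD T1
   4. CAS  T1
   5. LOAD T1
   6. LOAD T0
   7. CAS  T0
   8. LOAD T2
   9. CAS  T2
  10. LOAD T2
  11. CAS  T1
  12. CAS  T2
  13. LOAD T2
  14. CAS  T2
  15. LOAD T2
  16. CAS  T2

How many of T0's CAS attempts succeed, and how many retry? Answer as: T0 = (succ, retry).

T0 = (2, 0)

[1] T0.load  rd  (counter 3, T0.r 3)
[2] T0.cas  hit  (counter 4, T0.r 3)
[3] T1.load  rd  (counter 4, T1.r 4)
[4] T1.cas  hit  (counter 5, T1.r 4)
[5] T1.load  rd  (counter 5, T1.r 5)
[6] T0.load  rd  (counter 5, T0.r 5)
[7] T0.cas  hit  (counter 6, T0.r 5)
[8] T2.load  rd  (counter 6, T2.r 6)
[9] T2.cas  hit  (counter 7, T2.r 6)
[10] T2.load  rd  (counter 7, T2.r 7)
[11] T1.cas  miss  (counter 7, T1.r 5)
[12] T2.cas  hit  (counter 8, T2.r 7)
[13] T2.load  rd  (counter 8, T2.r 8)
[14] T2.cas  hit  (counter 9, T2.r 8)
[15] T2.load  rd  (counter 9, T2.r 9)
[16] T2.cas  hit  (counter 10, T2.r 9)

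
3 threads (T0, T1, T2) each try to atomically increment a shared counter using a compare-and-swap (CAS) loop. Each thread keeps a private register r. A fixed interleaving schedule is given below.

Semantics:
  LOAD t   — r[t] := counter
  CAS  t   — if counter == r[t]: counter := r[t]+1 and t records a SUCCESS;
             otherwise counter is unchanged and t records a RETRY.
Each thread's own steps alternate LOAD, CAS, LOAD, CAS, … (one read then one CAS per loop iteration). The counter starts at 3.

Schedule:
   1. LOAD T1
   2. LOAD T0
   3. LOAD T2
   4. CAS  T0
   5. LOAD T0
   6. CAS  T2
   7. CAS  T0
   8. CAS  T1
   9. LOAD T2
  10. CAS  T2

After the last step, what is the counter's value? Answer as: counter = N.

T1 LOAD — after: cnt=3, r=3 — load
T0 LOAD — after: cnt=3, r=3 — load
T2 LOAD — after: cnt=3, r=3 — load
T0 CAS — after: cnt=4, r=3 — ok
T0 LOAD — after: cnt=4, r=4 — load
T2 CAS — after: cnt=4, r=3 — retry
T0 CAS — after: cnt=5, r=4 — ok
T1 CAS — after: cnt=5, r=3 — retry
T2 LOAD — after: cnt=5, r=5 — load
T2 CAS — after: cnt=6, r=5 — ok

counter = 6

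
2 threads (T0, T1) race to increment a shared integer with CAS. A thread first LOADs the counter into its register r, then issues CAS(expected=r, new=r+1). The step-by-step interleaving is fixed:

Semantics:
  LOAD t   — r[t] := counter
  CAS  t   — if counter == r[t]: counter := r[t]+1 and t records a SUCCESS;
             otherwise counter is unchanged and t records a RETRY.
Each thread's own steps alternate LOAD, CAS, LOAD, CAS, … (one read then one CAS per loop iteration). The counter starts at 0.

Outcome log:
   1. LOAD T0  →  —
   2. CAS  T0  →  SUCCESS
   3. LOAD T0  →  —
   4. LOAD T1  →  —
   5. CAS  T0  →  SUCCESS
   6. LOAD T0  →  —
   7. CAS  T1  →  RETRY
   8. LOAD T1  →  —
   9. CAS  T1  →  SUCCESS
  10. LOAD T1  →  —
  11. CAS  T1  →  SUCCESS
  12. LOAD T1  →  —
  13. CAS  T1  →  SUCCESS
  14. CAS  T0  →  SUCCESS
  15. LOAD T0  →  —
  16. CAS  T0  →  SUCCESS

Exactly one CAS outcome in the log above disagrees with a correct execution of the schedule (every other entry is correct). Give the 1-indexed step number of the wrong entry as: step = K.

step = 14

Re-executing:
T0 LOAD — after: cnt=0, r=0 — load
T0 CAS — after: cnt=1, r=0 — ok
T0 LOAD — after: cnt=1, r=1 — load
T1 LOAD — after: cnt=1, r=1 — load
T0 CAS — after: cnt=2, r=1 — ok
T0 LOAD — after: cnt=2, r=2 — load
T1 CAS — after: cnt=2, r=1 — retry
T1 LOAD — after: cnt=2, r=2 — load
T1 CAS — after: cnt=3, r=2 — ok
T1 LOAD — after: cnt=3, r=3 — load
T1 CAS — after: cnt=4, r=3 — ok
T1 LOAD — after: cnt=4, r=4 — load
T1 CAS — after: cnt=5, r=4 — ok
T0 CAS — after: cnt=5, r=2 — retry
T0 LOAD — after: cnt=5, r=5 — load
T0 CAS — after: cnt=6, r=5 — ok
Log disagrees first at step 14.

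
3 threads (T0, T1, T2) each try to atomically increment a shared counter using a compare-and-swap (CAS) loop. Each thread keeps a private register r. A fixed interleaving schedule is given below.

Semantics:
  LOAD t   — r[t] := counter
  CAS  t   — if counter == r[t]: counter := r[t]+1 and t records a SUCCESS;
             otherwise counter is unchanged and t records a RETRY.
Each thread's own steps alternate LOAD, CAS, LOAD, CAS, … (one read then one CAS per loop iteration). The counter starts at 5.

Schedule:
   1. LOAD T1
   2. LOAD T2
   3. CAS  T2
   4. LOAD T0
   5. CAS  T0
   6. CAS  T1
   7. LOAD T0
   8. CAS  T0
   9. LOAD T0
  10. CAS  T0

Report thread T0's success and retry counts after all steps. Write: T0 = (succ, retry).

1. LOAD T1 → mem=5 r[T1]=5 [LOAD]
2. LOAD T2 → mem=5 r[T2]=5 [LOAD]
3. CAS T2 → mem=6 r[T2]=5 [OK]
4. LOAD T0 → mem=6 r[T0]=6 [LOAD]
5. CAS T0 → mem=7 r[T0]=6 [OK]
6. CAS T1 → mem=7 r[T1]=5 [RETRY]
7. LOAD T0 → mem=7 r[T0]=7 [LOAD]
8. CAS T0 → mem=8 r[T0]=7 [OK]
9. LOAD T0 → mem=8 r[T0]=8 [LOAD]
10. CAS T0 → mem=9 r[T0]=8 [OK]

T0 = (3, 0)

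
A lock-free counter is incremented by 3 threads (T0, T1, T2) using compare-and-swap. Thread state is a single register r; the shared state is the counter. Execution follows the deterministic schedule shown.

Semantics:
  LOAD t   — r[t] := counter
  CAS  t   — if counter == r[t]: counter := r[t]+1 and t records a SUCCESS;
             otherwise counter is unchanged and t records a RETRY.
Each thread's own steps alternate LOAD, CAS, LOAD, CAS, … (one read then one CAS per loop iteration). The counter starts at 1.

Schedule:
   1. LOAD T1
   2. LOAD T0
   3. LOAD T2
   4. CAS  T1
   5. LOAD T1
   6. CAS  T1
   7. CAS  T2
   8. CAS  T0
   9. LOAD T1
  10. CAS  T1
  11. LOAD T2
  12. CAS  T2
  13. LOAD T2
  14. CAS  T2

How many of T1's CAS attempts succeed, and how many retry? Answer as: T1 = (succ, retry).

T1 = (3, 0)

T1 LOAD — after: cnt=1, r=1 — load
T0 LOAD — after: cnt=1, r=1 — load
T2 LOAD — after: cnt=1, r=1 — load
T1 CAS — after: cnt=2, r=1 — ok
T1 LOAD — after: cnt=2, r=2 — load
T1 CAS — after: cnt=3, r=2 — ok
T2 CAS — after: cnt=3, r=1 — retry
T0 CAS — after: cnt=3, r=1 — retry
T1 LOAD — after: cnt=3, r=3 — load
T1 CAS — after: cnt=4, r=3 — ok
T2 LOAD — after: cnt=4, r=4 — load
T2 CAS — after: cnt=5, r=4 — ok
T2 LOAD — after: cnt=5, r=5 — load
T2 CAS — after: cnt=6, r=5 — ok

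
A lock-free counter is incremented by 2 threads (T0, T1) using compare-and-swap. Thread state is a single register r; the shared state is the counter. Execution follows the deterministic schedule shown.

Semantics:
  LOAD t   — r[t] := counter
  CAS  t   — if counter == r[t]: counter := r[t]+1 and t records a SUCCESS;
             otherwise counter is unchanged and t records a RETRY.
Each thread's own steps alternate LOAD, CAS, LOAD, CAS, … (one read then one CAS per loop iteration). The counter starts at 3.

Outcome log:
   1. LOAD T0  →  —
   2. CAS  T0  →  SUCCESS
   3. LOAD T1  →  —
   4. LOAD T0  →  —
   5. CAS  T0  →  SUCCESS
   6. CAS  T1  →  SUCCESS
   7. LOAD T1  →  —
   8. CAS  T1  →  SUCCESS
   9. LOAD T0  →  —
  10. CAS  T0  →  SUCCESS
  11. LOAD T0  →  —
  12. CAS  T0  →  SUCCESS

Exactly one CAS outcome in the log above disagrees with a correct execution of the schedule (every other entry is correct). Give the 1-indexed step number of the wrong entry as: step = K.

Reference trace:
step 1: T0 LOAD ⇒ load; ctr=3 reg=3
step 2: T0 CAS ⇒ ok; ctr=4 reg=3
step 3: T1 LOAD ⇒ load; ctr=4 reg=4
step 4: T0 LOAD ⇒ load; ctr=4 reg=4
step 5: T0 CAS ⇒ ok; ctr=5 reg=4
step 6: T1 CAS ⇒ retry; ctr=5 reg=4
step 7: T1 LOAD ⇒ load; ctr=5 reg=5
step 8: T1 CAS ⇒ ok; ctr=6 reg=5
step 9: T0 LOAD ⇒ load; ctr=6 reg=6
step 10: T0 CAS ⇒ ok; ctr=7 reg=6
step 11: T0 LOAD ⇒ load; ctr=7 reg=7
step 12: T0 CAS ⇒ ok; ctr=8 reg=7
Flip is step 6.

step = 6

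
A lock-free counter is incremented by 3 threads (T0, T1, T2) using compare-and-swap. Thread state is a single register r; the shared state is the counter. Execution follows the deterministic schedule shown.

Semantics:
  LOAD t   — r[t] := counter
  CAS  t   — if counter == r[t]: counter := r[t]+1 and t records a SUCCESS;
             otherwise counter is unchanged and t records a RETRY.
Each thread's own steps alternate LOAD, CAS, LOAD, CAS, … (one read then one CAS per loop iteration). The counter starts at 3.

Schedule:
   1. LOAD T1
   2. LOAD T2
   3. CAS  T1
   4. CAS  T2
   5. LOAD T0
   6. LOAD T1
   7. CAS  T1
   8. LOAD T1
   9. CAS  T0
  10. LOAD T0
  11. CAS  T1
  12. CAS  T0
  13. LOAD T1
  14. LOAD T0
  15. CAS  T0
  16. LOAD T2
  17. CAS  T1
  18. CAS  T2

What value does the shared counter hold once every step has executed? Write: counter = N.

counter = 8

[1] T1.load  rd  (counter 3, T1.r 3)
[2] T2.load  rd  (counter 3, T2.r 3)
[3] T1.cas  hit  (counter 4, T1.r 3)
[4] T2.cas  miss  (counter 4, T2.r 3)
[5] T0.load  rd  (counter 4, T0.r 4)
[6] T1.load  rd  (counter 4, T1.r 4)
[7] T1.cas  hit  (counter 5, T1.r 4)
[8] T1.load  rd  (counter 5, T1.r 5)
[9] T0.cas  miss  (counter 5, T0.r 4)
[10] T0.load  rd  (counter 5, T0.r 5)
[11] T1.cas  hit  (counter 6, T1.r 5)
[12] T0.cas  miss  (counter 6, T0.r 5)
[13] T1.load  rd  (counter 6, T1.r 6)
[14] T0.load  rd  (counter 6, T0.r 6)
[15] T0.cas  hit  (counter 7, T0.r 6)
[16] T2.load  rd  (counter 7, T2.r 7)
[17] T1.cas  miss  (counter 7, T1.r 6)
[18] T2.cas  hit  (counter 8, T2.r 7)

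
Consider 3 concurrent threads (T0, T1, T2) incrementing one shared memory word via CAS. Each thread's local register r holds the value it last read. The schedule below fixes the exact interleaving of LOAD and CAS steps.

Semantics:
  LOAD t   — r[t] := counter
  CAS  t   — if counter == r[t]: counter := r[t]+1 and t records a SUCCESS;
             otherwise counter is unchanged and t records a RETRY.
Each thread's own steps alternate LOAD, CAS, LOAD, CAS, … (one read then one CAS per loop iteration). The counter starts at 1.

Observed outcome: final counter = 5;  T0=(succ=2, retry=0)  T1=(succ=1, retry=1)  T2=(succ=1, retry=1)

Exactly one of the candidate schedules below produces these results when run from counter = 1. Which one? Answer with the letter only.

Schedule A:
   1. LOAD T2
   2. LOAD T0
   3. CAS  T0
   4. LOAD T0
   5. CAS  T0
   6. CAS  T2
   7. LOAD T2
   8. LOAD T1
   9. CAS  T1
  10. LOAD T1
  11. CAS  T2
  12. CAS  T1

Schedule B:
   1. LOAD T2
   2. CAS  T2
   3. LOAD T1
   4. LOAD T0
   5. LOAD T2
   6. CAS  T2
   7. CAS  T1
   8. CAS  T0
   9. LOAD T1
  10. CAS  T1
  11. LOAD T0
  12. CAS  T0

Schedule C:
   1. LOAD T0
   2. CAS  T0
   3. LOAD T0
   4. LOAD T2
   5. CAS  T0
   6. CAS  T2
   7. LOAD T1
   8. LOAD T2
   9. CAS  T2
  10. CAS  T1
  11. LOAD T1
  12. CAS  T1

C

Simulating candidate C:
   1) LOAD T0:  M=1  r_T0=1
   2) CAS  T0:  M=2  r_T0=1 ✓
   3) LOAD T0:  M=2  r_T0=2
   4) LOAD T2:  M=2  r_T2=2
   5) CAS  T0:  M=3  r_T0=2 ✓
   6) CAS  T2:  M=3  r_T2=2 ✗
   7) LOAD T1:  M=3  r_T1=3
   8) LOAD T2:  M=3  r_T2=3
   9) CAS  T2:  M=4  r_T2=3 ✓
  10) CAS  T1:  M=4  r_T1=3 ✗
  11) LOAD T1:  M=4  r_T1=4
  12) CAS  T1:  M=5  r_T1=4 ✓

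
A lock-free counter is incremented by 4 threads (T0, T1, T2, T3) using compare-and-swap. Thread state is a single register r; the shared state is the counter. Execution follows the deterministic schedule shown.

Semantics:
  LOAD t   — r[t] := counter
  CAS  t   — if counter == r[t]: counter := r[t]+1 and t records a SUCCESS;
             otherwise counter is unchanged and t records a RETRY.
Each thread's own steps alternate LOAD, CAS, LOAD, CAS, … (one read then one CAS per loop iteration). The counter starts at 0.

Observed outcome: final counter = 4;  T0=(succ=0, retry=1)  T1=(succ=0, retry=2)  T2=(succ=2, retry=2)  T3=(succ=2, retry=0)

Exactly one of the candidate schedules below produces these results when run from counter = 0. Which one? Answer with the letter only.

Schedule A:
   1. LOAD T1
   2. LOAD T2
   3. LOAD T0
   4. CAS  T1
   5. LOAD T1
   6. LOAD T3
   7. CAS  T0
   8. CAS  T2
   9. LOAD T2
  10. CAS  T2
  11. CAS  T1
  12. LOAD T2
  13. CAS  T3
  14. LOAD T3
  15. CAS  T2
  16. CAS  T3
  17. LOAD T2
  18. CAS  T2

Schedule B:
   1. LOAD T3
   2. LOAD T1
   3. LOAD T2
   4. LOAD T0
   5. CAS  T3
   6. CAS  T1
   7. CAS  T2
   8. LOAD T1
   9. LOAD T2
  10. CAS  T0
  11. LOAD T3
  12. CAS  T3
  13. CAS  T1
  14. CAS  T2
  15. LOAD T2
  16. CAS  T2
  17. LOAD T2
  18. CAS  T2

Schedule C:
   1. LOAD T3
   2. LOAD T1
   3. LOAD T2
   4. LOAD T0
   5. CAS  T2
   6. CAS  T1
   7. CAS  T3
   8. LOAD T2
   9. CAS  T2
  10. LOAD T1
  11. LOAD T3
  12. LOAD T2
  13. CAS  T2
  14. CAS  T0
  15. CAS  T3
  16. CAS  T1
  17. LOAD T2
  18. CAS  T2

B

Run B:
#1 T3 reads 0
#2 T1 reads 0
#3 T2 reads 0
#4 T0 reads 0
#5 T3 CAS(0→1) writes; counter now 1
#6 T1 CAS(0→1) fails; counter now 1
#7 T2 CAS(0→1) fails; counter now 1
#8 T1 reads 1
#9 T2 reads 1
#10 T0 CAS(0→1) fails; counter now 1
#11 T3 reads 1
#12 T3 CAS(1→2) writes; counter now 2
#13 T1 CAS(1→2) fails; counter now 2
#14 T2 CAS(1→2) fails; counter now 2
#15 T2 reads 2
#16 T2 CAS(2→3) writes; counter now 3
#17 T2 reads 3
#18 T2 CAS(3→4) writes; counter now 4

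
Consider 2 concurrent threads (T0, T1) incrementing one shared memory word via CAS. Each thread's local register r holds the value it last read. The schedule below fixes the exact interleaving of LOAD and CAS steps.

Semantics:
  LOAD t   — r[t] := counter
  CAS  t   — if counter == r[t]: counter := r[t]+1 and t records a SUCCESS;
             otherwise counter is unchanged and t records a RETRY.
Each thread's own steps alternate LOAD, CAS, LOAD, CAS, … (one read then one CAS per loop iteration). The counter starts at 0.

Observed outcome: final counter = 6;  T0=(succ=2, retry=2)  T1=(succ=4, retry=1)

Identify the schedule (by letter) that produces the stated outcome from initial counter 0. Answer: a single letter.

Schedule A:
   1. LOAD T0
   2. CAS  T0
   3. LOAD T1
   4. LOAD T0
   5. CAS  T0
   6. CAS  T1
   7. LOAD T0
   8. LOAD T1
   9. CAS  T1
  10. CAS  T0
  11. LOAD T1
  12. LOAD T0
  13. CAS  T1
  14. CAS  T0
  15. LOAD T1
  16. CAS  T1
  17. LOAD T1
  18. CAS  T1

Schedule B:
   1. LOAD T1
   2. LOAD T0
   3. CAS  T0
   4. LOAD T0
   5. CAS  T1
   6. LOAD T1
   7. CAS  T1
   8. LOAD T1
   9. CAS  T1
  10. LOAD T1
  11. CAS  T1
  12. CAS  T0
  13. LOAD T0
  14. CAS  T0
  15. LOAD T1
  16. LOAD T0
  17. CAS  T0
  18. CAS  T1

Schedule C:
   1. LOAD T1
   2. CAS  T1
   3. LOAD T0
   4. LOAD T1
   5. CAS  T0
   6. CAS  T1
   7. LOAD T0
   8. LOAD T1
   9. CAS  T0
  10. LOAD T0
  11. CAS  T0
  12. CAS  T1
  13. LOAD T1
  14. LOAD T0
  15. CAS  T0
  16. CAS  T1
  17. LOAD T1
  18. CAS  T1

A

Simulating candidate A:
   1) LOAD T0:  M=0  r_T0=0
   2) CAS  T0:  M=1  r_T0=0 ✓
   3) LOAD T1:  M=1  r_T1=1
   4) LOAD T0:  M=1  r_T0=1
   5) CAS  T0:  M=2  r_T0=1 ✓
   6) CAS  T1:  M=2  r_T1=1 ✗
   7) LOAD T0:  M=2  r_T0=2
   8) LOAD T1:  M=2  r_T1=2
   9) CAS  T1:  M=3  r_T1=2 ✓
  10) CAS  T0:  M=3  r_T0=2 ✗
  11) LOAD T1:  M=3  r_T1=3
  12) LOAD T0:  M=3  r_T0=3
  13) CAS  T1:  M=4  r_T1=3 ✓
  14) CAS  T0:  M=4  r_T0=3 ✗
  15) LOAD T1:  M=4  r_T1=4
  16) CAS  T1:  M=5  r_T1=4 ✓
  17) LOAD T1:  M=5  r_T1=5
  18) CAS  T1:  M=6  r_T1=5 ✓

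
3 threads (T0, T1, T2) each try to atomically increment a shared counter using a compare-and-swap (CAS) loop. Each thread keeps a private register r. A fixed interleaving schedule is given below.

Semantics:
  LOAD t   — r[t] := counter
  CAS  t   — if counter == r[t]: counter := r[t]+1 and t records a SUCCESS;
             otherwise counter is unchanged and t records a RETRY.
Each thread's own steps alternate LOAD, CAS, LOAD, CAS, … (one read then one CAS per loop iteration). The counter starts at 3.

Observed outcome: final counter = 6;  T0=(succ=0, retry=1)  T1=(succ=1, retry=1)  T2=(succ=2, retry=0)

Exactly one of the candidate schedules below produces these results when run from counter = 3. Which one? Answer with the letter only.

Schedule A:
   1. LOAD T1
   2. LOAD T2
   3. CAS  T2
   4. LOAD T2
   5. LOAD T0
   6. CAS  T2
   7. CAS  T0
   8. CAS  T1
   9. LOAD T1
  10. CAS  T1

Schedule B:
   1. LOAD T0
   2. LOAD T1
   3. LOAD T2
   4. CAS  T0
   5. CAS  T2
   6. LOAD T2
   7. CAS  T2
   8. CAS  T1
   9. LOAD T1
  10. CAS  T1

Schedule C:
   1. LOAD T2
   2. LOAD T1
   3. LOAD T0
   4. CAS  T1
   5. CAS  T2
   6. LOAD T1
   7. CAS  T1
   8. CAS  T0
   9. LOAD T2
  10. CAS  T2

Simulating candidate A:
[1] T1.load  rd  (counter 3, T1.r 3)
[2] T2.load  rd  (counter 3, T2.r 3)
[3] T2.cas  hit  (counter 4, T2.r 3)
[4] T2.load  rd  (counter 4, T2.r 4)
[5] T0.load  rd  (counter 4, T0.r 4)
[6] T2.cas  hit  (counter 5, T2.r 4)
[7] T0.cas  miss  (counter 5, T0.r 4)
[8] T1.cas  miss  (counter 5, T1.r 3)
[9] T1.load  rd  (counter 5, T1.r 5)
[10] T1.cas  hit  (counter 6, T1.r 5)

A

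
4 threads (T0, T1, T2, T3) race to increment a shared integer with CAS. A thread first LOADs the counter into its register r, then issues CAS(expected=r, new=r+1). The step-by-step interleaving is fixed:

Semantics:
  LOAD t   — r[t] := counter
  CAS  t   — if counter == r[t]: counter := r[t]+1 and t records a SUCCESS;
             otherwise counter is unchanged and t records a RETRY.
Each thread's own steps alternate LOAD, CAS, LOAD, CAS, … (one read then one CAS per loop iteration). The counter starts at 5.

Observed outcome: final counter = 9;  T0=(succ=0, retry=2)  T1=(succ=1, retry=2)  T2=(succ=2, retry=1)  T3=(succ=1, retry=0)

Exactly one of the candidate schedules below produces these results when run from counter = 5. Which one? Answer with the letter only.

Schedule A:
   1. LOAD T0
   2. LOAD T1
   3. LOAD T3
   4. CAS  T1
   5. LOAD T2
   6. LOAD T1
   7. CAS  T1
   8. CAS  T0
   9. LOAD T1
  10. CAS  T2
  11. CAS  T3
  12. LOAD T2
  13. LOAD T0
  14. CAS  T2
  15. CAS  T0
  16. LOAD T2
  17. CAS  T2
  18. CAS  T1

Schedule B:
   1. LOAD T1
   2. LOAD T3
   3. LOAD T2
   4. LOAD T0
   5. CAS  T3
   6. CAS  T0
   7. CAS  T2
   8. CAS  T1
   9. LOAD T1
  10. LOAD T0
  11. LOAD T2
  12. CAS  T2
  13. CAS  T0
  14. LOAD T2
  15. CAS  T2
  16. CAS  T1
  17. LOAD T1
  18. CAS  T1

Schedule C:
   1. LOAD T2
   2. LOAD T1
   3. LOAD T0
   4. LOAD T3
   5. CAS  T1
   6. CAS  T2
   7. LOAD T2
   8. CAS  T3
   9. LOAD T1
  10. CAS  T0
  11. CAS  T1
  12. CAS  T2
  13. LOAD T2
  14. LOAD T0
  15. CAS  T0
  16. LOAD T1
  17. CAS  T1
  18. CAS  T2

B

Run B:
T1 LOAD — after: cnt=5, r=5 — load
T3 LOAD — after: cnt=5, r=5 — load
T2 LOAD — after: cnt=5, r=5 — load
T0 LOAD — after: cnt=5, r=5 — load
T3 CAS — after: cnt=6, r=5 — ok
T0 CAS — after: cnt=6, r=5 — retry
T2 CAS — after: cnt=6, r=5 — retry
T1 CAS — after: cnt=6, r=5 — retry
T1 LOAD — after: cnt=6, r=6 — load
T0 LOAD — after: cnt=6, r=6 — load
T2 LOAD — after: cnt=6, r=6 — load
T2 CAS — after: cnt=7, r=6 — ok
T0 CAS — after: cnt=7, r=6 — retry
T2 LOAD — after: cnt=7, r=7 — load
T2 CAS — after: cnt=8, r=7 — ok
T1 CAS — after: cnt=8, r=6 — retry
T1 LOAD — after: cnt=8, r=8 — load
T1 CAS — after: cnt=9, r=8 — ok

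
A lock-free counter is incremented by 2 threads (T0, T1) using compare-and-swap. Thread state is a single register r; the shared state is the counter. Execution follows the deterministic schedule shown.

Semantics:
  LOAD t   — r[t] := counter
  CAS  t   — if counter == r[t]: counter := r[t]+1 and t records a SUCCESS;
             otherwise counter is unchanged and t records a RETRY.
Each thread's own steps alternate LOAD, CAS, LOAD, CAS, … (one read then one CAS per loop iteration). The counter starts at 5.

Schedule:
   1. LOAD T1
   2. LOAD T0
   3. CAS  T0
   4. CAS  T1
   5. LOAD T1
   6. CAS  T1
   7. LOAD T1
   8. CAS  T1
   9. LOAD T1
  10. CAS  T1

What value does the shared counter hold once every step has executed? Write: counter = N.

counter = 9

T1 LOAD — after: cnt=5, r=5 — load
T0 LOAD — after: cnt=5, r=5 — load
T0 CAS — after: cnt=6, r=5 — ok
T1 CAS — after: cnt=6, r=5 — retry
T1 LOAD — after: cnt=6, r=6 — load
T1 CAS — after: cnt=7, r=6 — ok
T1 LOAD — after: cnt=7, r=7 — load
T1 CAS — after: cnt=8, r=7 — ok
T1 LOAD — after: cnt=8, r=8 — load
T1 CAS — after: cnt=9, r=8 — ok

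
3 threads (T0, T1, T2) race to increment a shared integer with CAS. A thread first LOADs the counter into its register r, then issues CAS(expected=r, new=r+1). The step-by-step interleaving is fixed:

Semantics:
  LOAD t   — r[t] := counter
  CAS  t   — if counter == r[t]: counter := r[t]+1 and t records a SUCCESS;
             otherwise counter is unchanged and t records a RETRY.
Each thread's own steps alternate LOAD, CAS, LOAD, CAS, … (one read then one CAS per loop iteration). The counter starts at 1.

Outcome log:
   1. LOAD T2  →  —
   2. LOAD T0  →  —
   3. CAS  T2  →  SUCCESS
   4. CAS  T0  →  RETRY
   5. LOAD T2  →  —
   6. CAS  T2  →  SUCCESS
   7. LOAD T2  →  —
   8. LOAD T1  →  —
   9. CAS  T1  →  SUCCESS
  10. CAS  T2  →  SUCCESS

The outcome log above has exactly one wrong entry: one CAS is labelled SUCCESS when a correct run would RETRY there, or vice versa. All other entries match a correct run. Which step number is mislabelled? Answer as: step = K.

step = 10

Correct run:
1. LOAD T2 → mem=1 r[T2]=1 [LOAD]
2. LOAD T0 → mem=1 r[T0]=1 [LOAD]
3. CAS T2 → mem=2 r[T2]=1 [OK]
4. CAS T0 → mem=2 r[T0]=1 [RETRY]
5. LOAD T2 → mem=2 r[T2]=2 [LOAD]
6. CAS T2 → mem=3 r[T2]=2 [OK]
7. LOAD T2 → mem=3 r[T2]=3 [LOAD]
8. LOAD T1 → mem=3 r[T1]=3 [LOAD]
9. CAS T1 → mem=4 r[T1]=3 [OK]
10. CAS T2 → mem=4 r[T2]=3 [RETRY]
Log disagrees first at step 10.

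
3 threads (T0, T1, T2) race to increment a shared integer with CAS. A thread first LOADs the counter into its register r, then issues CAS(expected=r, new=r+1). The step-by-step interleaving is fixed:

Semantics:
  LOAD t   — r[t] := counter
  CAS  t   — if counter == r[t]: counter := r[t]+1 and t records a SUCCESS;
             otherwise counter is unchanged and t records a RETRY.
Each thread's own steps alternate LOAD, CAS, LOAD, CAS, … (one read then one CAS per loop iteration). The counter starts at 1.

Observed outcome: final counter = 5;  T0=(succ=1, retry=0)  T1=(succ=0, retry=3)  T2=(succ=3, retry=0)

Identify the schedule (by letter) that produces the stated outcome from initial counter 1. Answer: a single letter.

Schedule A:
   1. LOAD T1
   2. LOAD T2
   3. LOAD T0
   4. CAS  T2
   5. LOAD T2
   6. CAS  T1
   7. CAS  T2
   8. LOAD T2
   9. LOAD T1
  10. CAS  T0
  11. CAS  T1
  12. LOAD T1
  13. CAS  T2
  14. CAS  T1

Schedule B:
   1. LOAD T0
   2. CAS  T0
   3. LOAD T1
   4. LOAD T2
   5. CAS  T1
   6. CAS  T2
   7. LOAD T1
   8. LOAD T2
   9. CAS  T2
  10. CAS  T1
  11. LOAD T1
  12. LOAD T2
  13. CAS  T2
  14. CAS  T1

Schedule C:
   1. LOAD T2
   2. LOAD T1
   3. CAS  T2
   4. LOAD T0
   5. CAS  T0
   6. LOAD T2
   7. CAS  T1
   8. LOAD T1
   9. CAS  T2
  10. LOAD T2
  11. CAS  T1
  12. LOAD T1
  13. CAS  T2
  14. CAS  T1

C

Tracing schedule C:
#1 T2 reads 1
#2 T1 reads 1
#3 T2 CAS(1→2) writes; counter now 2
#4 T0 reads 2
#5 T0 CAS(2→3) writes; counter now 3
#6 T2 reads 3
#7 T1 CAS(1→2) fails; counter now 3
#8 T1 reads 3
#9 T2 CAS(3→4) writes; counter now 4
#10 T2 reads 4
#11 T1 CAS(3→4) fails; counter now 4
#12 T1 reads 4
#13 T2 CAS(4→5) writes; counter now 5
#14 T1 CAS(4→5) fails; counter now 5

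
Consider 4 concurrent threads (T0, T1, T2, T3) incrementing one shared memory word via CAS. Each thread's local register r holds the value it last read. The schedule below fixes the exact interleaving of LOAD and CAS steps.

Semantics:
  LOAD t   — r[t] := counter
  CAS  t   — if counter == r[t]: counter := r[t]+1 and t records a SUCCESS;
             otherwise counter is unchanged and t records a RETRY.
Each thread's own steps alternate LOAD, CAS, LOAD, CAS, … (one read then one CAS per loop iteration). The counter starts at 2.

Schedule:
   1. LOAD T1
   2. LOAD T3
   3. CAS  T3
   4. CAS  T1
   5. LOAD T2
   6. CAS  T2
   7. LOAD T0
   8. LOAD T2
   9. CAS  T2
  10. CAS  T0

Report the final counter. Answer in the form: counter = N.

T1 LOAD — after: cnt=2, r=2 — load
T3 LOAD — after: cnt=2, r=2 — load
T3 CAS — after: cnt=3, r=2 — ok
T1 CAS — after: cnt=3, r=2 — retry
T2 LOAD — after: cnt=3, r=3 — load
T2 CAS — after: cnt=4, r=3 — ok
T0 LOAD — after: cnt=4, r=4 — load
T2 LOAD — after: cnt=4, r=4 — load
T2 CAS — after: cnt=5, r=4 — ok
T0 CAS — after: cnt=5, r=4 — retry

counter = 5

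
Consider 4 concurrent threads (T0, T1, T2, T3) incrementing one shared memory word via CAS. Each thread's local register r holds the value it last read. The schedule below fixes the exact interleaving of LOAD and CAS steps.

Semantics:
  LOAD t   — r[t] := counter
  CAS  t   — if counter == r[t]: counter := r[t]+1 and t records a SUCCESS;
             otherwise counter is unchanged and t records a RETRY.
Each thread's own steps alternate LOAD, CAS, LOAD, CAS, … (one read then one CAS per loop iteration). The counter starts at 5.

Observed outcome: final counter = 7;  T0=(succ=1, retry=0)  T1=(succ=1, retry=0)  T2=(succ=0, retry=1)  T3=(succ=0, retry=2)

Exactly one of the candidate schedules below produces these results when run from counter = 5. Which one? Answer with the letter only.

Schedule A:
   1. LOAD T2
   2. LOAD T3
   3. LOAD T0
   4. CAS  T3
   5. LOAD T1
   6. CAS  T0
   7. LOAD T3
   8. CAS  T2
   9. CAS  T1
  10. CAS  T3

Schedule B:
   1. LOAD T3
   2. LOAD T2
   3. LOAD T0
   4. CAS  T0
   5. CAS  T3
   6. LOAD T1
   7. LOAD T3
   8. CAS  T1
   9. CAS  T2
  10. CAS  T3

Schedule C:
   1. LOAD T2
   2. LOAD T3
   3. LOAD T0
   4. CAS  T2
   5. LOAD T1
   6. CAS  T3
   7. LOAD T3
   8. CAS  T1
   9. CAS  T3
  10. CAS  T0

B

Simulating candidate B:
   1) LOAD T3:  M=5  r_T3=5
   2) LOAD T2:  M=5  r_T2=5
   3) LOAD T0:  M=5  r_T0=5
   4) CAS  T0:  M=6  r_T0=5 ✓
   5) CAS  T3:  M=6  r_T3=5 ✗
   6) LOAD T1:  M=6  r_T1=6
   7) LOAD T3:  M=6  r_T3=6
   8) CAS  T1:  M=7  r_T1=6 ✓
   9) CAS  T2:  M=7  r_T2=5 ✗
  10) CAS  T3:  M=7  r_T3=6 ✗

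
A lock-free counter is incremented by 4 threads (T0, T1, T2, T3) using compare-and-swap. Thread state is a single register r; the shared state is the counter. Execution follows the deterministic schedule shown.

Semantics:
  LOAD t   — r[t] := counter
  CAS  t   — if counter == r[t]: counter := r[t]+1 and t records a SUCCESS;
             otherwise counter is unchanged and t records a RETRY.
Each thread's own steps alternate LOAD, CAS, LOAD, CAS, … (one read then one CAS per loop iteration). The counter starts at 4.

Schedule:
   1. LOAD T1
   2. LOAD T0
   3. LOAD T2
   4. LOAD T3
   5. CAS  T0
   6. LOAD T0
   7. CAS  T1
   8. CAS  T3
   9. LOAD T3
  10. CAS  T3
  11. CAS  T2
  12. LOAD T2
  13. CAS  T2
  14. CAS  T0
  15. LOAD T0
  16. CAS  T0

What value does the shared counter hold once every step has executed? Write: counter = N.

[1] T1.load  rd  (counter 4, T1.r 4)
[2] T0.load  rd  (counter 4, T0.r 4)
[3] T2.load  rd  (counter 4, T2.r 4)
[4] T3.load  rd  (counter 4, T3.r 4)
[5] T0.cas  hit  (counter 5, T0.r 4)
[6] T0.load  rd  (counter 5, T0.r 5)
[7] T1.cas  miss  (counter 5, T1.r 4)
[8] T3.cas  miss  (counter 5, T3.r 4)
[9] T3.load  rd  (counter 5, T3.r 5)
[10] T3.cas  hit  (counter 6, T3.r 5)
[11] T2.cas  miss  (counter 6, T2.r 4)
[12] T2.load  rd  (counter 6, T2.r 6)
[13] T2.cas  hit  (counter 7, T2.r 6)
[14] T0.cas  miss  (counter 7, T0.r 5)
[15] T0.load  rd  (counter 7, T0.r 7)
[16] T0.cas  hit  (counter 8, T0.r 7)

counter = 8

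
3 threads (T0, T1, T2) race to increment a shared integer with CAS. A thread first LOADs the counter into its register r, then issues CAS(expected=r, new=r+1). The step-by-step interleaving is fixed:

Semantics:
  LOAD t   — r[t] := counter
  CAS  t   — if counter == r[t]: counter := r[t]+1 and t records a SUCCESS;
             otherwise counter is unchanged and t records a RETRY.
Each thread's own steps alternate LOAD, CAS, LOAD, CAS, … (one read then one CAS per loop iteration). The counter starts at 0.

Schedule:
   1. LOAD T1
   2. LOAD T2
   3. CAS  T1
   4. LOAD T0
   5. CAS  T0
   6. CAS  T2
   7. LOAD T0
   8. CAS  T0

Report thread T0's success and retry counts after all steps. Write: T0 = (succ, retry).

   1) LOAD T1:  M=0  r_T1=0
   2) LOAD T2:  M=0  r_T2=0
   3) CAS  T1:  M=1  r_T1=0 ✓
   4) LOAD T0:  M=1  r_T0=1
   5) CAS  T0:  M=2  r_T0=1 ✓
   6) CAS  T2:  M=2  r_T2=0 ✗
   7) LOAD T0:  M=2  r_T0=2
   8) CAS  T0:  M=3  r_T0=2 ✓

T0 = (2, 0)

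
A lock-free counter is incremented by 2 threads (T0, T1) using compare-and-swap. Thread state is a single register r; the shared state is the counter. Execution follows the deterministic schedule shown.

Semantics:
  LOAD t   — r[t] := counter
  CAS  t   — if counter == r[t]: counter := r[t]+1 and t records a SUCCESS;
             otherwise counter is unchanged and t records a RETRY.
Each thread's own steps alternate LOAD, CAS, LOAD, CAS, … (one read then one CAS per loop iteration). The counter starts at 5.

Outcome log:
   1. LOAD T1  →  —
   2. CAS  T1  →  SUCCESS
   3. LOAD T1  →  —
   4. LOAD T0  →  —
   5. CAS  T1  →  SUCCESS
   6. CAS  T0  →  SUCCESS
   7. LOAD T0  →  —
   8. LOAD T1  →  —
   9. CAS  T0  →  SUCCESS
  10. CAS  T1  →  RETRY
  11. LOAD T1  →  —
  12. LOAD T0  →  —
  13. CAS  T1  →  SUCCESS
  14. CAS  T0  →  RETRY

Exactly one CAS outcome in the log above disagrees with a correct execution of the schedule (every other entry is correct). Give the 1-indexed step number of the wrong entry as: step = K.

Reference trace:
[1] T1.load  rd  (counter 5, T1.r 5)
[2] T1.cas  hit  (counter 6, T1.r 5)
[3] T1.load  rd  (counter 6, T1.r 6)
[4] T0.load  rd  (counter 6, T0.r 6)
[5] T1.cas  hit  (counter 7, T1.r 6)
[6] T0.cas  miss  (counter 7, T0.r 6)
[7] T0.load  rd  (counter 7, T0.r 7)
[8] T1.load  rd  (counter 7, T1.r 7)
[9] T0.cas  hit  (counter 8, T0.r 7)
[10] T1.cas  miss  (counter 8, T1.r 7)
[11] T1.load  rd  (counter 8, T1.r 8)
[12] T0.load  rd  (counter 8, T0.r 8)
[13] T1.cas  hit  (counter 9, T1.r 8)
[14] T0.cas  miss  (counter 9, T0.r 8)
Mismatch at 6.

step = 6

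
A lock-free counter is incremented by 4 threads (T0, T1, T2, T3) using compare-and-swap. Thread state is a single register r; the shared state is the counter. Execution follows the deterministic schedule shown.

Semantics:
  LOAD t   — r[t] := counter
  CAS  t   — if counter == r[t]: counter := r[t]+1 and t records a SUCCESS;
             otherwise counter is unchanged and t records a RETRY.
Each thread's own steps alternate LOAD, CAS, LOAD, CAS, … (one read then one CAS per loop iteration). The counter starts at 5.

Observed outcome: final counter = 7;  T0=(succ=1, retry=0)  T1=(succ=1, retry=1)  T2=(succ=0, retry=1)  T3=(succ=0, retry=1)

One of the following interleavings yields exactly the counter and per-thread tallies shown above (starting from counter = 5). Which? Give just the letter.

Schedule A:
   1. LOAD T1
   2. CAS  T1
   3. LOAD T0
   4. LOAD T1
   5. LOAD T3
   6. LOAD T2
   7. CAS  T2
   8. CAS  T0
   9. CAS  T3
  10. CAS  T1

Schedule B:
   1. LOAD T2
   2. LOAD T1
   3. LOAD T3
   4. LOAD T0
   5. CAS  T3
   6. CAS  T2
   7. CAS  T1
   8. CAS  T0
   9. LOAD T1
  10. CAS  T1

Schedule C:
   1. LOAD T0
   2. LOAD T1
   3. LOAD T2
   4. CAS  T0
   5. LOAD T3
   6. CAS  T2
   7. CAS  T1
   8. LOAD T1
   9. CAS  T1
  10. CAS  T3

C

Tracing schedule C:
#1 T0 reads 5
#2 T1 reads 5
#3 T2 reads 5
#4 T0 CAS(5→6) writes; counter now 6
#5 T3 reads 6
#6 T2 CAS(5→6) fails; counter now 6
#7 T1 CAS(5→6) fails; counter now 6
#8 T1 reads 6
#9 T1 CAS(6→7) writes; counter now 7
#10 T3 CAS(6→7) fails; counter now 7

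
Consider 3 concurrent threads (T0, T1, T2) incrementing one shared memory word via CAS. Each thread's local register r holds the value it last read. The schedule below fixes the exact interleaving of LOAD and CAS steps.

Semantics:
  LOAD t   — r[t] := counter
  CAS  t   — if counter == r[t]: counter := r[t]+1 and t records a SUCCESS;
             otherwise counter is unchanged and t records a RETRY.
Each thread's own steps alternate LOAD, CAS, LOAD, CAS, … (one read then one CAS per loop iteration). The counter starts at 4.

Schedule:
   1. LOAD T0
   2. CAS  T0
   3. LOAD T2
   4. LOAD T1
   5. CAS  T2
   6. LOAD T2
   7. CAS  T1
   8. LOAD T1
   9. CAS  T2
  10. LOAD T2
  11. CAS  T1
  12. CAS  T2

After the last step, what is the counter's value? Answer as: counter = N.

T0 LOAD — after: cnt=4, r=4 — load
T0 CAS — after: cnt=5, r=4 — ok
T2 LOAD — after: cnt=5, r=5 — load
T1 LOAD — after: cnt=5, r=5 — load
T2 CAS — after: cnt=6, r=5 — ok
T2 LOAD — after: cnt=6, r=6 — load
T1 CAS — after: cnt=6, r=5 — retry
T1 LOAD — after: cnt=6, r=6 — load
T2 CAS — after: cnt=7, r=6 — ok
T2 LOAD — after: cnt=7, r=7 — load
T1 CAS — after: cnt=7, r=6 — retry
T2 CAS — after: cnt=8, r=7 — ok

counter = 8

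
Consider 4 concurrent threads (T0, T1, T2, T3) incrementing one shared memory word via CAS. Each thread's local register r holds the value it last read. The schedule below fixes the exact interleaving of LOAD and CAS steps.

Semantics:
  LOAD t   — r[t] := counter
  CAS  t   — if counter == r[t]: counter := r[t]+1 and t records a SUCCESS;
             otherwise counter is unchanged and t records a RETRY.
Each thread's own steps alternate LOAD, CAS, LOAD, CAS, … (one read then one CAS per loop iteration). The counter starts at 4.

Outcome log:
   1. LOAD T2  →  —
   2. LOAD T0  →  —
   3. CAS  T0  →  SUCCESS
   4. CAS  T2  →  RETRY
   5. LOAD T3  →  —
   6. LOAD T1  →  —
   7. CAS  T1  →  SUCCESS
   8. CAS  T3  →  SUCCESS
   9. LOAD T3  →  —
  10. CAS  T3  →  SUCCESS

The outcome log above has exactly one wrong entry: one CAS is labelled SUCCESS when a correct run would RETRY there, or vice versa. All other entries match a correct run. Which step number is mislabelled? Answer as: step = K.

step = 8

Correct run:
T2 LOAD — after: cnt=4, r=4 — load
T0 LOAD — after: cnt=4, r=4 — load
T0 CAS — after: cnt=5, r=4 — ok
T2 CAS — after: cnt=5, r=4 — retry
T3 LOAD — after: cnt=5, r=5 — load
T1 LOAD — after: cnt=5, r=5 — load
T1 CAS — after: cnt=6, r=5 — ok
T3 CAS — after: cnt=6, r=5 — retry
T3 LOAD — after: cnt=6, r=6 — load
T3 CAS — after: cnt=7, r=6 — ok
Log disagrees first at step 8.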